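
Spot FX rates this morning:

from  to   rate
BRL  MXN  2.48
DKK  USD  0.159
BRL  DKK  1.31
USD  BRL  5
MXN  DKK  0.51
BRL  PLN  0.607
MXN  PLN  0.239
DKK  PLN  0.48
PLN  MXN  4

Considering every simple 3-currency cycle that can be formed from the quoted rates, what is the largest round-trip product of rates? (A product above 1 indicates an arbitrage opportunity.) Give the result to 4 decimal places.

DKK→USD→BRL→DKK: 0.159 × 5 × 1.31 = 1.04145
DKK→PLN→MXN→DKK: 0.48 × 4 × 0.51 = 0.97920
Maximum is DKK→USD→BRL→DKK at 1.0415; arbitrage exists.

1.0415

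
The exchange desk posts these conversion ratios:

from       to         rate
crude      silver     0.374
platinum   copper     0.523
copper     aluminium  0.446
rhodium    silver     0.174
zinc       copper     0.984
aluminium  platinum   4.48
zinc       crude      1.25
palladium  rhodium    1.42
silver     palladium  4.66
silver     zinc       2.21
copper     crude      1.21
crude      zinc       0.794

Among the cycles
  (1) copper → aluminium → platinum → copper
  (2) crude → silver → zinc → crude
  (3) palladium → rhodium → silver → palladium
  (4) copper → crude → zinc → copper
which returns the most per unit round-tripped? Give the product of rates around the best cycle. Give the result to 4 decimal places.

(1) 0.446 × 4.48 × 0.523 = 1.04500
(2) 0.374 × 2.21 × 1.25 = 1.03318
(3) 1.42 × 0.174 × 4.66 = 1.15139
(4) 1.21 × 0.794 × 0.984 = 0.94537
Highest is cycle (3) at 1.1514 (>1, arbitrage).

1.1514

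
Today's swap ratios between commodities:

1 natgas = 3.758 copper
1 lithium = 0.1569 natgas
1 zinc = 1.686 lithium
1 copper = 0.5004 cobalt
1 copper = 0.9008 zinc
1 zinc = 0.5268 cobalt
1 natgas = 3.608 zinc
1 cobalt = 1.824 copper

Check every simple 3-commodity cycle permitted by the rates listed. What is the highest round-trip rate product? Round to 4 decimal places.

natgas→zinc→lithium→natgas: 3.608 × 1.686 × 0.1569 = 0.95444
cobalt→copper→zinc→cobalt: 1.824 × 0.9008 × 0.5268 = 0.86556
Maximum is natgas→zinc→lithium→natgas at 0.9544; no arbitrage — every cycle loses value.

0.9544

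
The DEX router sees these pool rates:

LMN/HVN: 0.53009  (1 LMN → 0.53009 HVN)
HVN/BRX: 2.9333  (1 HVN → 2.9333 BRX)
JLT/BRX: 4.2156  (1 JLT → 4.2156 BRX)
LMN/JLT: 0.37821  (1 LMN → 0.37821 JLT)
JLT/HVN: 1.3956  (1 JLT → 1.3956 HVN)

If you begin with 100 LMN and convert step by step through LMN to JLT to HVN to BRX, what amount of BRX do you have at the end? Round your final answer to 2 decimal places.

154.83

100 LMN × 0.37821 = 37.821 JLT
37.821 JLT × 1.3956 = 52.7829876 HVN
52.7829876 HVN × 2.9333 = 154.82833752708 BRX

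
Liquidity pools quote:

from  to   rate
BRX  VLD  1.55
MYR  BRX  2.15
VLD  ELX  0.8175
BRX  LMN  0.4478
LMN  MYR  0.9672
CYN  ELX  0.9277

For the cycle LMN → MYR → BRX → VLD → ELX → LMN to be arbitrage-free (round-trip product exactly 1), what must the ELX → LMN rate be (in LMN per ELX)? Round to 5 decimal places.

Known legs of the cycle: 0.9672 × 2.15 × 1.55 × 0.8175 = 2.634961095
For no arbitrage the full-cycle product must be 1, so the missing rate is 1 / 2.634961095 ≈ 0.3795122.

0.37951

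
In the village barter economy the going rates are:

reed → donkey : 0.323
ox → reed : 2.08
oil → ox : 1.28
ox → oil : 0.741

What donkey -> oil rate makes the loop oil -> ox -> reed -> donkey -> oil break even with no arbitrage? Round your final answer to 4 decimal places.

Known legs of the cycle: 1.28 × 2.08 × 0.323 = 0.8599552
For no arbitrage the full-cycle product must be 1, so the missing rate is 1 / 0.8599552 ≈ 1.162851.

1.1629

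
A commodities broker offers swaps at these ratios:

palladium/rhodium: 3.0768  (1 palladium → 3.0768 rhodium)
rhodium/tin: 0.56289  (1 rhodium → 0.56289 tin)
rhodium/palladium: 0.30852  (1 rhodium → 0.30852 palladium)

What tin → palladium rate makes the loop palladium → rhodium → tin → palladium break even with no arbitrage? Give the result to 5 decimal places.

Known legs of the cycle: 3.0768 × 0.56289 = 1.731899952
For no arbitrage the full-cycle product must be 1, so the missing rate is 1 / 1.731899952 ≈ 0.5774006.

0.57740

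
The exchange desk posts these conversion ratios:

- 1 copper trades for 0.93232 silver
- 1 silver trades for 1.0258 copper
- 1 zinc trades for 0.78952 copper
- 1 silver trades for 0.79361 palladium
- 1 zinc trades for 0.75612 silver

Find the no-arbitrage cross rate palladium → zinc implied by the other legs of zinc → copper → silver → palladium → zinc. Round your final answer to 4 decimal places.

Known legs of the cycle: 0.78952 × 0.93232 × 0.79361 = 0.584164644139904
For no arbitrage the full-cycle product must be 1, so the missing rate is 1 / 0.584164644139904 ≈ 1.711846.

1.7118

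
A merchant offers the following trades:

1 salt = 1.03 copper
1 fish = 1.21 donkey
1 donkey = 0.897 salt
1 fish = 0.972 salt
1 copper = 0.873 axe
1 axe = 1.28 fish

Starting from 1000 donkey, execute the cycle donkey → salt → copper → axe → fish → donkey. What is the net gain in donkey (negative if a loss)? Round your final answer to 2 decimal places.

1000 donkey × 0.897 = 897 salt
897 salt × 1.03 = 923.91 copper
923.91 copper × 0.873 = 806.57343 axe
806.57343 axe × 1.28 = 1032.4139904 fish
1032.4139904 fish × 1.21 = 1249.220928384 donkey
Net change: 1249.220928384 − 1000 = 249.220928384 donkey

249.22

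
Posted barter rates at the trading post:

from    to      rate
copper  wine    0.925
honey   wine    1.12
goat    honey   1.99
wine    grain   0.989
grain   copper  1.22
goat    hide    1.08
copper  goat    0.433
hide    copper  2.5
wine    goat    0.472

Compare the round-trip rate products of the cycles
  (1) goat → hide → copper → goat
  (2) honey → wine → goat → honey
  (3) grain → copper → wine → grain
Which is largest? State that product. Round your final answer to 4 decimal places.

1.1691

(1) 1.08 × 2.5 × 0.433 = 1.16910
(2) 1.12 × 0.472 × 1.99 = 1.05199
(3) 1.22 × 0.925 × 0.989 = 1.11609
Highest is cycle (1) at 1.1691 (>1, arbitrage).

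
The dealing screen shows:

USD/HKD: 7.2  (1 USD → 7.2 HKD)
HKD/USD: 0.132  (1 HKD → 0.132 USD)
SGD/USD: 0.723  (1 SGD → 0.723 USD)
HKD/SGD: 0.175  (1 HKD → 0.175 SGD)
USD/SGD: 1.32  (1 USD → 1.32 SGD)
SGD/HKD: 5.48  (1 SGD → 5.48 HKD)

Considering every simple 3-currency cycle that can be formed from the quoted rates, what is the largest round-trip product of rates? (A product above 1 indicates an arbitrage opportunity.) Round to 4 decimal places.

0.9548

HKD→USD→SGD→HKD: 0.132 × 1.32 × 5.48 = 0.95484
HKD→SGD→USD→HKD: 0.175 × 0.723 × 7.2 = 0.91098
Maximum is HKD→USD→SGD→HKD at 0.9548; no arbitrage — every cycle loses value.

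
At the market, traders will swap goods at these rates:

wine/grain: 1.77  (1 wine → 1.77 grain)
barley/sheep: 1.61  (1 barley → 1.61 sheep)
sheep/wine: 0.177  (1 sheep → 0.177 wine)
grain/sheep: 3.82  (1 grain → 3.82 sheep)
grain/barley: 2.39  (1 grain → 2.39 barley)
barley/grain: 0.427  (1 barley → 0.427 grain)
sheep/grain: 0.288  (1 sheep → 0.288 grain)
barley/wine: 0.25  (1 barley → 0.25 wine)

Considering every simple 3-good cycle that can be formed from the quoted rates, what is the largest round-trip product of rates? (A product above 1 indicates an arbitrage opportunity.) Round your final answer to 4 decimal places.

1.1968

grain→sheep→wine→grain: 3.82 × 0.177 × 1.77 = 1.19677
grain→barley→sheep→grain: 2.39 × 1.61 × 0.288 = 1.10820
grain→barley→wine→grain: 2.39 × 0.25 × 1.77 = 1.05758
Maximum is grain→sheep→wine→grain at 1.1968; arbitrage exists.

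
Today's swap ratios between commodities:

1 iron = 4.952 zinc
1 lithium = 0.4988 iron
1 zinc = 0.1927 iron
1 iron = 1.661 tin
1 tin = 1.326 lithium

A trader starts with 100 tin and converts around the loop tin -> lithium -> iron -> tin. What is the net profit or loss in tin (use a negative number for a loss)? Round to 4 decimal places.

9.8600

100 tin × 1.326 = 132.6 lithium
132.6 lithium × 0.4988 = 66.14088 iron
66.14088 iron × 1.661 = 109.86000168 tin
Net change: 109.86000168 − 100 = 9.86000168 tin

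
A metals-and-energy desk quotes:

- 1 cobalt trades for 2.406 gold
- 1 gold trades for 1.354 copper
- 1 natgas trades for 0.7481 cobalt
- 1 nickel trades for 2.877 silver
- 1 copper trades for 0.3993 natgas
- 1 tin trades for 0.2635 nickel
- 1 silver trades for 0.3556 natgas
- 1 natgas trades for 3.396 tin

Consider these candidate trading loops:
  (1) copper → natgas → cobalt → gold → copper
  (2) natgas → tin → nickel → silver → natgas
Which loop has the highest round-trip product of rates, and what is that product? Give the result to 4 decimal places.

0.9731

(1) 0.3993 × 0.7481 × 2.406 × 1.354 = 0.97314
(2) 3.396 × 0.2635 × 2.877 × 0.3556 = 0.91548
Highest is cycle (1) at 0.9731 (≤1, no arbitrage).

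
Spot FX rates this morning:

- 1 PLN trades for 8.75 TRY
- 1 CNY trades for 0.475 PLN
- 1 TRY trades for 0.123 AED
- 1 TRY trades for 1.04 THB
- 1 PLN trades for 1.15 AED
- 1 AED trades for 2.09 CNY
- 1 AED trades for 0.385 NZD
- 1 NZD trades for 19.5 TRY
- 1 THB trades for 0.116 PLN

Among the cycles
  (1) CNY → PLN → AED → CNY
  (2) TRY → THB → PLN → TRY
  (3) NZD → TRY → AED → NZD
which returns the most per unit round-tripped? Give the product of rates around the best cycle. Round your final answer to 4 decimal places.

1.1417

(1) 0.475 × 1.15 × 2.09 = 1.14166
(2) 1.04 × 0.116 × 8.75 = 1.05560
(3) 19.5 × 0.123 × 0.385 = 0.92342
Highest is cycle (1) at 1.1417 (>1, arbitrage).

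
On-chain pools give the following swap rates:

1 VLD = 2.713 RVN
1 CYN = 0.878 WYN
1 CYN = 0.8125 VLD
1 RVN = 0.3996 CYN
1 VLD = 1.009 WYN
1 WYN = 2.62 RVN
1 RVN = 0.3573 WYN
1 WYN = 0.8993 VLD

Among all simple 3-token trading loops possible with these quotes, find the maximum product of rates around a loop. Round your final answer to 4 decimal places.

0.9192

CYN→WYN→RVN→CYN: 0.878 × 2.62 × 0.3996 = 0.91922
VLD→RVN→CYN→VLD: 2.713 × 0.3996 × 0.8125 = 0.88084
VLD→RVN→WYN→VLD: 2.713 × 0.3573 × 0.8993 = 0.87174
Maximum is CYN→WYN→RVN→CYN at 0.9192; no arbitrage — every cycle loses value.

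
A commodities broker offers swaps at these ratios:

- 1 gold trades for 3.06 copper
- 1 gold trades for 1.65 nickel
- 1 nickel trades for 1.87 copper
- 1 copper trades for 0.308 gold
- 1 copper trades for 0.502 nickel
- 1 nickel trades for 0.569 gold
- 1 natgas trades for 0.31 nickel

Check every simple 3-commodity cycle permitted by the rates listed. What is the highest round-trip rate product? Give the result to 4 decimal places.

copper→gold→nickel→copper: 0.308 × 1.65 × 1.87 = 0.95033
copper→nickel→gold→copper: 0.502 × 0.569 × 3.06 = 0.87405
Maximum is copper→gold→nickel→copper at 0.9503; no arbitrage — every cycle loses value.

0.9503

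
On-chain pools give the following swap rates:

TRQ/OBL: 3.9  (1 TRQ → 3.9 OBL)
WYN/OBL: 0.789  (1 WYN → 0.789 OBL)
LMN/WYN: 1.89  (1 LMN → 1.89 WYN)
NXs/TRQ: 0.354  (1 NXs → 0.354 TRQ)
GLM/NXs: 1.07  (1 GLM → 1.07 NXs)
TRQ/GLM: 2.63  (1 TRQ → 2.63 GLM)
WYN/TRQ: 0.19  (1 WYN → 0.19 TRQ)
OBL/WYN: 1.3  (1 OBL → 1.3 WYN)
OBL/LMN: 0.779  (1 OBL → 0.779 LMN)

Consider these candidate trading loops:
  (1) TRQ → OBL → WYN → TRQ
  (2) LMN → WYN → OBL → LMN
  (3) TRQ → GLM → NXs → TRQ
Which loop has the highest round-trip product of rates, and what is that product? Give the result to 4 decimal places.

(1) 3.9 × 1.3 × 0.19 = 0.96330
(2) 1.89 × 0.789 × 0.779 = 1.16165
(3) 2.63 × 1.07 × 0.354 = 0.99619
Highest is cycle (2) at 1.1617 (>1, arbitrage).

1.1617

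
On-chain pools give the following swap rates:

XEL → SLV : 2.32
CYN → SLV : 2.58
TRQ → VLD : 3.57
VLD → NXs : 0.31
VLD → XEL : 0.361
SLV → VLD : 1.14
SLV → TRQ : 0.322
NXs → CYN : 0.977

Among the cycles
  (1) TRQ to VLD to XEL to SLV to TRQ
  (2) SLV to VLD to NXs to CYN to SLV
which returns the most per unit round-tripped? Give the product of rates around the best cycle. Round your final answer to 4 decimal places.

0.9628

(1) 3.57 × 0.361 × 2.32 × 0.322 = 0.96276
(2) 1.14 × 0.31 × 0.977 × 2.58 = 0.89080
Highest is cycle (1) at 0.9628 (≤1, no arbitrage).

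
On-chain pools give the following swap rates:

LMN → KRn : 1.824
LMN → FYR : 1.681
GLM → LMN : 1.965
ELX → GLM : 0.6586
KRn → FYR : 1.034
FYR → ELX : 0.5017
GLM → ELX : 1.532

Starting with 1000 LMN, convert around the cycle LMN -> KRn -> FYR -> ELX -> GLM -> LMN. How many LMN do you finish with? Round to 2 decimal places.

1224.54

1000 LMN × 1.824 = 1824 KRn
1824 KRn × 1.034 = 1886.016 FYR
1886.016 FYR × 0.5017 = 946.2142272 ELX
946.2142272 ELX × 0.6586 = 623.17669003392 GLM
623.17669003392 GLM × 1.965 = 1224.5421959166528 LMN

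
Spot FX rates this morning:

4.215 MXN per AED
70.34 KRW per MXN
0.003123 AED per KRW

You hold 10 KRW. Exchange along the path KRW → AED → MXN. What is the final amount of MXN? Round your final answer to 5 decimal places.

10 KRW × 0.003123 = 0.03123 AED
0.03123 AED × 4.215 = 0.13163445 MXN

0.13163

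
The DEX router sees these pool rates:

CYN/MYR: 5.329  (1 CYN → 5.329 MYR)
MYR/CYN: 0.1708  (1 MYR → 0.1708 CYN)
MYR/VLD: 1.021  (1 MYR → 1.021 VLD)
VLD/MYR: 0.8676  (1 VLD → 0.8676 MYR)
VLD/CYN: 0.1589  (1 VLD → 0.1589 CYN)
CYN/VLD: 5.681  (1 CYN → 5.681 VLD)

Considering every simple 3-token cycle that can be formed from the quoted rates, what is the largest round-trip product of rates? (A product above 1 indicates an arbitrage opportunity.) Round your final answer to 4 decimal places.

0.8646

MYR→VLD→CYN→MYR: 1.021 × 0.1589 × 5.329 = 0.86456
MYR→CYN→VLD→MYR: 0.1708 × 5.681 × 0.8676 = 0.84185
Maximum is MYR→VLD→CYN→MYR at 0.8646; no arbitrage — every cycle loses value.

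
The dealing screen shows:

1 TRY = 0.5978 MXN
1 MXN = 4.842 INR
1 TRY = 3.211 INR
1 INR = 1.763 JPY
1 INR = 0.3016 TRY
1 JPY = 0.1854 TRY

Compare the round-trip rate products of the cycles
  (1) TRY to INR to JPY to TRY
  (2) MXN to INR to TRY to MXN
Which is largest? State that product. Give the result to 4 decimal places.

(1) 3.211 × 1.763 × 0.1854 = 1.04955
(2) 4.842 × 0.3016 × 0.5978 = 0.87300
Highest is cycle (1) at 1.0495 (>1, arbitrage).

1.0495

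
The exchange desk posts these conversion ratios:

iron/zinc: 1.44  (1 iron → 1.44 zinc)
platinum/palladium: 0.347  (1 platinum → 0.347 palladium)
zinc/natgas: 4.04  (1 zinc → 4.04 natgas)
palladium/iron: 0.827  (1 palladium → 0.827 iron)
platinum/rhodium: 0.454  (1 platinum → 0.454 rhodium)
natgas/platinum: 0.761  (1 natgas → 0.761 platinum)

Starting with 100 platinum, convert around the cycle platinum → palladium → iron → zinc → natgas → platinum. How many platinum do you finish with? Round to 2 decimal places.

127.05

100 platinum × 0.347 = 34.7 palladium
34.7 palladium × 0.827 = 28.6969 iron
28.6969 iron × 1.44 = 41.323536 zinc
41.323536 zinc × 4.04 = 166.94708544 natgas
166.94708544 natgas × 0.761 = 127.04673201984 platinum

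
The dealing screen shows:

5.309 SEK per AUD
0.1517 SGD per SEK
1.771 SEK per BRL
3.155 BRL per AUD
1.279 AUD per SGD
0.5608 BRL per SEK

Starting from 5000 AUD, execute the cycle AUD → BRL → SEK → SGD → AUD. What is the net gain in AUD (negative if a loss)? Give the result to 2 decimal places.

420.56

5000 AUD × 3.155 = 15775 BRL
15775 BRL × 1.771 = 27937.525 SEK
27937.525 SEK × 0.1517 = 4238.1225425 SGD
4238.1225425 SGD × 1.279 = 5420.5587318575 AUD
Net change: 5420.5587318575 − 5000 = 420.5587318575 AUD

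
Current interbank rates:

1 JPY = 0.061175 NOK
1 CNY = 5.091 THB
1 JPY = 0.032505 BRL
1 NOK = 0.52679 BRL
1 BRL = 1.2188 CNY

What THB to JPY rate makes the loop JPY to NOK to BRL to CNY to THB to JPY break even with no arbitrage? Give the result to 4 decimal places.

Known legs of the cycle: 0.061175 × 0.52679 × 1.2188 × 5.091 = 0.1999618024483101
For no arbitrage the full-cycle product must be 1, so the missing rate is 1 / 0.1999618024483101 ≈ 5.000955.

5.0010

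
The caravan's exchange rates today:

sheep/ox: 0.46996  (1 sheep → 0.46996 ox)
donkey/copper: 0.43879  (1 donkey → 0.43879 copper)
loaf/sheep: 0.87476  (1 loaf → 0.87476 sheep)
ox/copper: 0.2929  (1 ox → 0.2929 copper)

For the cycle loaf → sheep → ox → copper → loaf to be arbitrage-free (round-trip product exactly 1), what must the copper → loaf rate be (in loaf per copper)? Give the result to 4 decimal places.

Known legs of the cycle: 0.87476 × 0.46996 × 0.2929 = 0.12041183719184
For no arbitrage the full-cycle product must be 1, so the missing rate is 1 / 0.12041183719184 ≈ 8.304831.

8.3048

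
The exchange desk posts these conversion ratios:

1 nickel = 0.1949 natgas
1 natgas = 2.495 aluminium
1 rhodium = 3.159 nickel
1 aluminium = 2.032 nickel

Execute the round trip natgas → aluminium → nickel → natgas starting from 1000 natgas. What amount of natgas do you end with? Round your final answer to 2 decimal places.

988.11

1000 natgas × 2.495 = 2495 aluminium
2495 aluminium × 2.032 = 5069.84 nickel
5069.84 nickel × 0.1949 = 988.111816 natgas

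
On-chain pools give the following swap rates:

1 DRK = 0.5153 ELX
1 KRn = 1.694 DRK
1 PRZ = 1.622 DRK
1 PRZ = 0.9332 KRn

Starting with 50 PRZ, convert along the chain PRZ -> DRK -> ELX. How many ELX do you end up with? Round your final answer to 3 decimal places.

50 PRZ × 1.622 = 81.1 DRK
81.1 DRK × 0.5153 = 41.79083 ELX

41.791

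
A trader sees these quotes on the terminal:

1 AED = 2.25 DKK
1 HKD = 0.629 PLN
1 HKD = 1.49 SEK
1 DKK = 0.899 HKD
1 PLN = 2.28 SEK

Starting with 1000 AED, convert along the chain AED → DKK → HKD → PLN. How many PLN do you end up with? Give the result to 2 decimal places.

1000 AED × 2.25 = 2250 DKK
2250 DKK × 0.899 = 2022.75 HKD
2022.75 HKD × 0.629 = 1272.30975 PLN

1272.31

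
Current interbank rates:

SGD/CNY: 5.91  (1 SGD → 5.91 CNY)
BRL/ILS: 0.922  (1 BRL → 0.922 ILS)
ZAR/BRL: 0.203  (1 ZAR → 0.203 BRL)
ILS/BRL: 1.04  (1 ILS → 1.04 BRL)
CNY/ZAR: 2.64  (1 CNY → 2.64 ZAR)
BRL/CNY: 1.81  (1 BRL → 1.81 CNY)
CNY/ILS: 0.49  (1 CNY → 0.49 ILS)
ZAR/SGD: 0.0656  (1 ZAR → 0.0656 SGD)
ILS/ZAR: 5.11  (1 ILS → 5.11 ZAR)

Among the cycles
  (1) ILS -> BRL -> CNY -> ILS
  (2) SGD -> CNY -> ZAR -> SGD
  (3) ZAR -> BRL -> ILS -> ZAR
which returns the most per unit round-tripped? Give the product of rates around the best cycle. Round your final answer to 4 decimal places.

(1) 1.04 × 1.81 × 0.49 = 0.92238
(2) 5.91 × 2.64 × 0.0656 = 1.02352
(3) 0.203 × 0.922 × 5.11 = 0.95642
Highest is cycle (2) at 1.0235 (>1, arbitrage).

1.0235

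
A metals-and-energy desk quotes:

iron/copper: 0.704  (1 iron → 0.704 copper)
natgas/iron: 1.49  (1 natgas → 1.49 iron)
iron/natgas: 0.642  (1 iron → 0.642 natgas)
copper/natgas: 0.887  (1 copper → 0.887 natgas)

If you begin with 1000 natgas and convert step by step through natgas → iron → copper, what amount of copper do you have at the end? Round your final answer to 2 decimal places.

1048.96

1000 natgas × 1.49 = 1490 iron
1490 iron × 0.704 = 1048.96 copper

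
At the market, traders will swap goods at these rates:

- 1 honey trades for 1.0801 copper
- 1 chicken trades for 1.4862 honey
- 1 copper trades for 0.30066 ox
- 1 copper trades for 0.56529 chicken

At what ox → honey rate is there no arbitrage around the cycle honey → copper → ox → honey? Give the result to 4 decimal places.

3.0794

Known legs of the cycle: 1.0801 × 0.30066 = 0.324742866
For no arbitrage the full-cycle product must be 1, so the missing rate is 1 / 0.324742866 ≈ 3.079359.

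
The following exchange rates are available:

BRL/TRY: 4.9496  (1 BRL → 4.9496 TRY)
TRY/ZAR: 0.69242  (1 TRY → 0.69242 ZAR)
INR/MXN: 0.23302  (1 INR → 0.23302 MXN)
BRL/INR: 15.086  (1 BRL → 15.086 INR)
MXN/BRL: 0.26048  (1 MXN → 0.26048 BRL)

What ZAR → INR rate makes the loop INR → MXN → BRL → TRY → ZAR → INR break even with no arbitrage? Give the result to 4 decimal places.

Known legs of the cycle: 0.23302 × 0.26048 × 4.9496 × 0.69242 = 0.2080210517255247872
For no arbitrage the full-cycle product must be 1, so the missing rate is 1 / 0.2080210517255247872 ≈ 4.807206.

4.8072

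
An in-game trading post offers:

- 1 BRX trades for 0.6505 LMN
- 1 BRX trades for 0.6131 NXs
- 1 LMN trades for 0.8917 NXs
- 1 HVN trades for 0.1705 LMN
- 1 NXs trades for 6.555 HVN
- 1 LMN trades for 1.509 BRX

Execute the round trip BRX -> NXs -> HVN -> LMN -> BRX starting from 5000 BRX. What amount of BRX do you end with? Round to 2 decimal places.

5000 BRX × 0.6131 = 3065.5 NXs
3065.5 NXs × 6.555 = 20094.3525 HVN
20094.3525 HVN × 0.1705 = 3426.08710125 LMN
3426.08710125 LMN × 1.509 = 5169.96543578625 BRX

5169.97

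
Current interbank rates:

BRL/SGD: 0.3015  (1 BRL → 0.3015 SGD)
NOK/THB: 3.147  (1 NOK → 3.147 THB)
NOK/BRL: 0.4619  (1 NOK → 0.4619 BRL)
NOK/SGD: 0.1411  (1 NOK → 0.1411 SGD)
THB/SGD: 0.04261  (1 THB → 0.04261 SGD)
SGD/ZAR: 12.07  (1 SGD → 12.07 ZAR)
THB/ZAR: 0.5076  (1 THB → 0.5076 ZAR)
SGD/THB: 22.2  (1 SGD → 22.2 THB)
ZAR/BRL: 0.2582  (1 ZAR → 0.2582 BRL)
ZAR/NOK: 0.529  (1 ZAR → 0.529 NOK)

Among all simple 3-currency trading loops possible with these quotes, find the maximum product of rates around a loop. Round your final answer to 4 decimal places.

ZAR→BRL→SGD→ZAR: 0.2582 × 0.3015 × 12.07 = 0.93962
NOK→SGD→ZAR→NOK: 0.1411 × 12.07 × 0.529 = 0.90093
NOK→THB→ZAR→NOK: 3.147 × 0.5076 × 0.529 = 0.84503
Maximum is ZAR→BRL→SGD→ZAR at 0.9396; no arbitrage — every cycle loses value.

0.9396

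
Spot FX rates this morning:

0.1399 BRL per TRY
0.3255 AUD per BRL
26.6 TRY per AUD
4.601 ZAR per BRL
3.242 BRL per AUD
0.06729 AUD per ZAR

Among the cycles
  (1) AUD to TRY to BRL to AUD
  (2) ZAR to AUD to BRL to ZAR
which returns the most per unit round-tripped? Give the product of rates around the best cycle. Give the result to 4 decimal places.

1.2113

(1) 26.6 × 0.1399 × 0.3255 = 1.21130
(2) 0.06729 × 3.242 × 4.601 = 1.00373
Highest is cycle (1) at 1.2113 (>1, arbitrage).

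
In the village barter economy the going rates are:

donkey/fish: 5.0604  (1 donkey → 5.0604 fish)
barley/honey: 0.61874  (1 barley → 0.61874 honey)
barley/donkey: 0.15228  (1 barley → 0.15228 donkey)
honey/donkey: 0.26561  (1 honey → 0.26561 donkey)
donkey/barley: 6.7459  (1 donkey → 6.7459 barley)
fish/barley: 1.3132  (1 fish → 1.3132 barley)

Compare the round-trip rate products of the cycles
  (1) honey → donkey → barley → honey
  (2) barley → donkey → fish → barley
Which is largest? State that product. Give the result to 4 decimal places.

(1) 0.26561 × 6.7459 × 0.61874 = 1.10865
(2) 0.15228 × 5.0604 × 1.3132 = 1.01195
Highest is cycle (1) at 1.1086 (>1, arbitrage).

1.1086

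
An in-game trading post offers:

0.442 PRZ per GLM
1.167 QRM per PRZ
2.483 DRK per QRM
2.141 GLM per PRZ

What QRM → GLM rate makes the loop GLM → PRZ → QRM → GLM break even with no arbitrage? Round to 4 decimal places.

Known legs of the cycle: 0.442 × 1.167 = 0.515814
For no arbitrage the full-cycle product must be 1, so the missing rate is 1 / 0.515814 ≈ 1.938683.

1.9387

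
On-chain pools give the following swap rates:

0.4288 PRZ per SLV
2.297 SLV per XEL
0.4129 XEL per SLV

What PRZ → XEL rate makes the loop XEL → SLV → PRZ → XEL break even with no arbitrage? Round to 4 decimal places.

1.0153

Known legs of the cycle: 2.297 × 0.4288 = 0.9849536
For no arbitrage the full-cycle product must be 1, so the missing rate is 1 / 0.9849536 ≈ 1.015276.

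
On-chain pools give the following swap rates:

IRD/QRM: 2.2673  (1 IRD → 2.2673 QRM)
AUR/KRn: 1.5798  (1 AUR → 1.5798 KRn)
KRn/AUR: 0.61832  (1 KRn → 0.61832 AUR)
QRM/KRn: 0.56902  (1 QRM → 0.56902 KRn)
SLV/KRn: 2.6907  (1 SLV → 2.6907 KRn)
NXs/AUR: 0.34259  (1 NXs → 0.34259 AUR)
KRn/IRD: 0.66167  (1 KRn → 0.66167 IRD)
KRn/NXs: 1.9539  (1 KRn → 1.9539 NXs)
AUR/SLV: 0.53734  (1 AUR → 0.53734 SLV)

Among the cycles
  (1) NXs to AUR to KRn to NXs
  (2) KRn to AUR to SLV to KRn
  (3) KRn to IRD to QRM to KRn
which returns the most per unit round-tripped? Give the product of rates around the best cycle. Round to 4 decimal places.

1.0575

(1) 0.34259 × 1.5798 × 1.9539 = 1.05750
(2) 0.61832 × 0.53734 × 2.6907 = 0.89398
(3) 0.66167 × 2.2673 × 0.56902 = 0.85365
Highest is cycle (1) at 1.0575 (>1, arbitrage).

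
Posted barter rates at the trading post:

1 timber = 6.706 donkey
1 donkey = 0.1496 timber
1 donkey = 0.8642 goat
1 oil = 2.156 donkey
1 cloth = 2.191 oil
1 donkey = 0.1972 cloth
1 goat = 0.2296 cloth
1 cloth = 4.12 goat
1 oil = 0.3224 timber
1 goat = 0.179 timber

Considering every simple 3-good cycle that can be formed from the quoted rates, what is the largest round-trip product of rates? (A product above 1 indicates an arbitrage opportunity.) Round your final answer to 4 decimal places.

donkey→goat→timber→donkey: 0.8642 × 0.179 × 6.706 = 1.03736
oil→donkey→cloth→oil: 2.156 × 0.1972 × 2.191 = 0.93153
Maximum is donkey→goat→timber→donkey at 1.0374; arbitrage exists.

1.0374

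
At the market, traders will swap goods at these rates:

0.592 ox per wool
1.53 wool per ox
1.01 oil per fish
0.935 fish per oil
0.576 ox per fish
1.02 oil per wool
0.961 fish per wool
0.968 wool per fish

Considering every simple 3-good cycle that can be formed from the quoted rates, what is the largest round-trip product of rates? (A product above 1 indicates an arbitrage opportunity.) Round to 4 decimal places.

0.9232

fish→wool→oil→fish: 0.968 × 1.02 × 0.935 = 0.92318
fish→ox→wool→fish: 0.576 × 1.53 × 0.961 = 0.84691
Maximum is fish→wool→oil→fish at 0.9232; no arbitrage — every cycle loses value.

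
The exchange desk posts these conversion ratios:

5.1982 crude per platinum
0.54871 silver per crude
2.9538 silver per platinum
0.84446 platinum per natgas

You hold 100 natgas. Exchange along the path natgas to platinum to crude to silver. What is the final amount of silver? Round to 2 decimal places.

100 natgas × 0.84446 = 84.446 platinum
84.446 platinum × 5.1982 = 438.9671972 crude
438.9671972 crude × 0.54871 = 240.865690775612 silver

240.87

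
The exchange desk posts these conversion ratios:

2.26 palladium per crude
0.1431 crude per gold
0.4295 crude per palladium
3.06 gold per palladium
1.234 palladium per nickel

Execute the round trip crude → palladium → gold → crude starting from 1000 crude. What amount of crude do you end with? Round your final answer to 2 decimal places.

989.62

1000 crude × 2.26 = 2260 palladium
2260 palladium × 3.06 = 6915.6 gold
6915.6 gold × 0.1431 = 989.62236 crude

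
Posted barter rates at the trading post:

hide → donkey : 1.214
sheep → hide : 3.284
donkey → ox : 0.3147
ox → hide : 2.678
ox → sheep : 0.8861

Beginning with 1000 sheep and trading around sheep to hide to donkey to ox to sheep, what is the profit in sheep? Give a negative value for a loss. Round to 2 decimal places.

111.74

1000 sheep × 3.284 = 3284 hide
3284 hide × 1.214 = 3986.776 donkey
3986.776 donkey × 0.3147 = 1254.6384072 ox
1254.6384072 ox × 0.8861 = 1111.73509261992 sheep
Net change: 1111.73509261992 − 1000 = 111.73509261992 sheep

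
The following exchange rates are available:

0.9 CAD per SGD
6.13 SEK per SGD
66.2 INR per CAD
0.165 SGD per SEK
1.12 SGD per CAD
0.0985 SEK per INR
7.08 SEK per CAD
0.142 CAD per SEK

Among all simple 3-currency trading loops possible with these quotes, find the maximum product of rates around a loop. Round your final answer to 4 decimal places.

CAD→SEK→SGD→CAD: 7.08 × 0.165 × 0.9 = 1.05138
CAD→SGD→SEK→CAD: 1.12 × 6.13 × 0.142 = 0.97492
CAD→INR→SEK→CAD: 66.2 × 0.0985 × 0.142 = 0.92594
Maximum is CAD→SEK→SGD→CAD at 1.0514; arbitrage exists.

1.0514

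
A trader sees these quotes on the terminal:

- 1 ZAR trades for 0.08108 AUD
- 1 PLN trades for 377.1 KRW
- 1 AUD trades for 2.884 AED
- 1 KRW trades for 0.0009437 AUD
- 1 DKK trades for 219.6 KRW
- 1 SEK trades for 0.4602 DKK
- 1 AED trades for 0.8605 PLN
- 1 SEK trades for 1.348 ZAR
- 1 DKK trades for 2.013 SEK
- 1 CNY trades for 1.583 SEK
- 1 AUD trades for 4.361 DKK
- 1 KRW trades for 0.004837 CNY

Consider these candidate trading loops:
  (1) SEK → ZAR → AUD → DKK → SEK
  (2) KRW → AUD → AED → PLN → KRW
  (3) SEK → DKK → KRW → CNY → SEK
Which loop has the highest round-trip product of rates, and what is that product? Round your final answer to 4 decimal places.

0.9595

(1) 1.348 × 0.08108 × 4.361 × 2.013 = 0.95947
(2) 0.0009437 × 2.884 × 0.8605 × 377.1 = 0.88315
(3) 0.4602 × 219.6 × 0.004837 × 1.583 = 0.77381
Highest is cycle (1) at 0.9595 (≤1, no arbitrage).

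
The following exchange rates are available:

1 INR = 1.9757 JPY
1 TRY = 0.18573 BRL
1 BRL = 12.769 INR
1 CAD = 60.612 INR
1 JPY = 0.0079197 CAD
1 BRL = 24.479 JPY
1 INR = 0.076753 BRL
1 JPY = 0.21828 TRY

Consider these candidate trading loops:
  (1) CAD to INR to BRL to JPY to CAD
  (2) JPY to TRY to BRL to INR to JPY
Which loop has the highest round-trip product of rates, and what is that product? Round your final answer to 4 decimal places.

(1) 60.612 × 0.076753 × 24.479 × 0.0079197 = 0.90190
(2) 0.21828 × 0.18573 × 12.769 × 1.9757 = 1.02276
Highest is cycle (2) at 1.0228 (>1, arbitrage).

1.0228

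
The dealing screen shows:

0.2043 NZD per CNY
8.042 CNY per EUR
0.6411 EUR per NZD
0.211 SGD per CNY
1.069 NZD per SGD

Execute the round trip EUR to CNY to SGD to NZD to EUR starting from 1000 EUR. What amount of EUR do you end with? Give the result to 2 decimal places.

1162.92

1000 EUR × 8.042 = 8042 CNY
8042 CNY × 0.211 = 1696.862 SGD
1696.862 SGD × 1.069 = 1813.945478 NZD
1813.945478 NZD × 0.6411 = 1162.9204459458 EUR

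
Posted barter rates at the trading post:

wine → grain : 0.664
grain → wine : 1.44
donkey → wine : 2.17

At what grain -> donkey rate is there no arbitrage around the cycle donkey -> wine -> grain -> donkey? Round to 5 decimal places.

Known legs of the cycle: 2.17 × 0.664 = 1.44088
For no arbitrage the full-cycle product must be 1, so the missing rate is 1 / 1.44088 ≈ 0.6940203.

0.69402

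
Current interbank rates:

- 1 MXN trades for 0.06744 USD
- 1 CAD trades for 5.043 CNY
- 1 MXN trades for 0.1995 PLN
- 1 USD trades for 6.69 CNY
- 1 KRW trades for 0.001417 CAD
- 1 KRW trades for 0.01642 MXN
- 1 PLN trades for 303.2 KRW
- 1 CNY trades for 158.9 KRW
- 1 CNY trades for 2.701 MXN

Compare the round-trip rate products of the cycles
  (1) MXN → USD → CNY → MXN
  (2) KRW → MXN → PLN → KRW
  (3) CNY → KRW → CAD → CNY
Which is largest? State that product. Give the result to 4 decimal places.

1.2186

(1) 0.06744 × 6.69 × 2.701 = 1.21862
(2) 0.01642 × 0.1995 × 303.2 = 0.99322
(3) 158.9 × 0.001417 × 5.043 = 1.13549
Highest is cycle (1) at 1.2186 (>1, arbitrage).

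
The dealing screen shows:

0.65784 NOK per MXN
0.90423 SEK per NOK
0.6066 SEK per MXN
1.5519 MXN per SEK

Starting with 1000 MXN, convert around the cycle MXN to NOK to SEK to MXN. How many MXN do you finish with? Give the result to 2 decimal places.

1000 MXN × 0.65784 = 657.84 NOK
657.84 NOK × 0.90423 = 594.8386632 SEK
594.8386632 SEK × 1.5519 = 923.13012142008 MXN

923.13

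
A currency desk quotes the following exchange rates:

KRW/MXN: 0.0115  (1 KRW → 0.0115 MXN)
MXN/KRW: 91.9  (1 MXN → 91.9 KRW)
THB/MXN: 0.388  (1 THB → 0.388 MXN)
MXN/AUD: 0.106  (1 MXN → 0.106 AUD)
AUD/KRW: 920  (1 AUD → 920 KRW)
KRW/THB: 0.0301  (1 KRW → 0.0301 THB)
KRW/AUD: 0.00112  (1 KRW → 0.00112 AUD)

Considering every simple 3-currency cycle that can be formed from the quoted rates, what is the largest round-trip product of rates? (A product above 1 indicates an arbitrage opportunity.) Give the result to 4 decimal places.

AUD→KRW→MXN→AUD: 920 × 0.0115 × 0.106 = 1.12148
THB→MXN→KRW→THB: 0.388 × 91.9 × 0.0301 = 1.07328
Maximum is AUD→KRW→MXN→AUD at 1.1215; arbitrage exists.

1.1215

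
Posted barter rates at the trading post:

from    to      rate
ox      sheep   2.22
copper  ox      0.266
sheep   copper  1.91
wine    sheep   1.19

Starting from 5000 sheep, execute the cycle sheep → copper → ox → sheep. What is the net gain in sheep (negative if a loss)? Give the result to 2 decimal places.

5000 sheep × 1.91 = 9550 copper
9550 copper × 0.266 = 2540.3 ox
2540.3 ox × 2.22 = 5639.466 sheep
Net change: 5639.466 − 5000 = 639.466 sheep

639.47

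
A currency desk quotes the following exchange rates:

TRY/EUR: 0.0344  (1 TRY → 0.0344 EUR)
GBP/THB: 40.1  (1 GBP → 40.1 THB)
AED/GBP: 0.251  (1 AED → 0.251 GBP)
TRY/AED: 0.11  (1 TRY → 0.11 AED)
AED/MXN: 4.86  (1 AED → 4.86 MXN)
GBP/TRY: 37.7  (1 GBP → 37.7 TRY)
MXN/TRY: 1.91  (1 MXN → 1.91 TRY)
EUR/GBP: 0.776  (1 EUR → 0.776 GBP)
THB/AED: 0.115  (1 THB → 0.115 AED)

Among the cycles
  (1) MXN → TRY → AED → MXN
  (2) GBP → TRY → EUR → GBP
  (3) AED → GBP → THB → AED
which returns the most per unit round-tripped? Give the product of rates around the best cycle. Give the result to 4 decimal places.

1.1575

(1) 1.91 × 0.11 × 4.86 = 1.02109
(2) 37.7 × 0.0344 × 0.776 = 1.00638
(3) 0.251 × 40.1 × 0.115 = 1.15749
Highest is cycle (3) at 1.1575 (>1, arbitrage).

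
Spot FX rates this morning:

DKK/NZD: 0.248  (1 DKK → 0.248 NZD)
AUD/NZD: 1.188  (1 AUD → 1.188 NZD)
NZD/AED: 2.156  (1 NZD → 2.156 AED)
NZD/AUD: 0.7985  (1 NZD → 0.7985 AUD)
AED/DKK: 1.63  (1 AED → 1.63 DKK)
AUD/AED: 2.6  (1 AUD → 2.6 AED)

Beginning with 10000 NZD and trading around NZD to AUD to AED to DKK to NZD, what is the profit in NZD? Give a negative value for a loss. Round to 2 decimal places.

10000 NZD × 0.7985 = 7985 AUD
7985 AUD × 2.6 = 20761 AED
20761 AED × 1.63 = 33840.43 DKK
33840.43 DKK × 0.248 = 8392.42664 NZD
Net change: 8392.42664 − 10000 = -1607.57336 NZD

-1607.57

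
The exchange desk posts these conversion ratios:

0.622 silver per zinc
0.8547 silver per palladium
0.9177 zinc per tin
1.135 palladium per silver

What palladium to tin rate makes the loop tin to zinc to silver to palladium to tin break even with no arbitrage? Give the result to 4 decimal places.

Known legs of the cycle: 0.9177 × 0.622 × 1.135 = 0.647868669
For no arbitrage the full-cycle product must be 1, so the missing rate is 1 / 0.647868669 ≈ 1.543523.

1.5435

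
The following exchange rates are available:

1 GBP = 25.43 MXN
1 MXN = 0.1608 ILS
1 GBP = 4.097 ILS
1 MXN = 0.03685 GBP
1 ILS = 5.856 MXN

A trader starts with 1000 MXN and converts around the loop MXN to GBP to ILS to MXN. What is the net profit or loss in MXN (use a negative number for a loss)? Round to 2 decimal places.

-115.89

1000 MXN × 0.03685 = 36.85 GBP
36.85 GBP × 4.097 = 150.97445 ILS
150.97445 ILS × 5.856 = 884.1063792 MXN
Net change: 884.1063792 − 1000 = -115.8936208 MXN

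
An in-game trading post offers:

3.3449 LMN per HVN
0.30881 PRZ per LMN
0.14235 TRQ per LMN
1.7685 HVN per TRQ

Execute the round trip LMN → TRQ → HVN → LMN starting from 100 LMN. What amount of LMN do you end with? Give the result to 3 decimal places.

100 LMN × 0.14235 = 14.235 TRQ
14.235 TRQ × 1.7685 = 25.1745975 HVN
25.1745975 HVN × 3.3449 = 84.20651117775 LMN

84.207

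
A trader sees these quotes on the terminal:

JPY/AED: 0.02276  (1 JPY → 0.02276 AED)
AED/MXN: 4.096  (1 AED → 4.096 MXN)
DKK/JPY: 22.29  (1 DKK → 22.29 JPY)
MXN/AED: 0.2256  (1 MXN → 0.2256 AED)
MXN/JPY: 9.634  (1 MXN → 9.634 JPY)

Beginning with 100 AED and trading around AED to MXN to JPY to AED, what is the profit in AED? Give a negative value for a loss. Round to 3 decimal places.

100 AED × 4.096 = 409.6 MXN
409.6 MXN × 9.634 = 3946.0864 JPY
3946.0864 JPY × 0.02276 = 89.812926464 AED
Net change: 89.812926464 − 100 = -10.187073536 AED

-10.187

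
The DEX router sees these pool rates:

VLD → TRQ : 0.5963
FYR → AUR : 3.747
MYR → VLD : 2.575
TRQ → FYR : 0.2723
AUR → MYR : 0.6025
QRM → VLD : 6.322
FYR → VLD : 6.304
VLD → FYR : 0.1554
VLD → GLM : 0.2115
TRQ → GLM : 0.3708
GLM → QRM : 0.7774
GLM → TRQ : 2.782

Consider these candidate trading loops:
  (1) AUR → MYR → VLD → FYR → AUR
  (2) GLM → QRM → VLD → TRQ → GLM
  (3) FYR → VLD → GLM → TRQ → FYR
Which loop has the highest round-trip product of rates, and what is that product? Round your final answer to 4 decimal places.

(1) 0.6025 × 2.575 × 0.1554 × 3.747 = 0.90338
(2) 0.7774 × 6.322 × 0.5963 × 0.3708 = 1.08668
(3) 6.304 × 0.2115 × 2.782 × 0.2723 = 1.01002
Highest is cycle (2) at 1.0867 (>1, arbitrage).

1.0867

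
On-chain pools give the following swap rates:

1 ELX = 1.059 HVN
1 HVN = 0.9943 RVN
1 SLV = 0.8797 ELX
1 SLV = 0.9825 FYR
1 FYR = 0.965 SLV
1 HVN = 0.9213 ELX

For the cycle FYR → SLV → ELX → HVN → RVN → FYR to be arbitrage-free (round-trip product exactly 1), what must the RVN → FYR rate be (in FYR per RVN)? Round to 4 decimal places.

1.1187

Known legs of the cycle: 0.965 × 0.8797 × 1.059 × 0.9943 = 0.89387194104885
For no arbitrage the full-cycle product must be 1, so the missing rate is 1 / 0.89387194104885 ≈ 1.118728.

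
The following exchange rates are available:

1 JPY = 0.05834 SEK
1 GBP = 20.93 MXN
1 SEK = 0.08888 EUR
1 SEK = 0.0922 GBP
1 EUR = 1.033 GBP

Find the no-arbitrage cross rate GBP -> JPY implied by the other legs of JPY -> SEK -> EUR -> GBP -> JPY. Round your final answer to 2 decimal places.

186.69

Known legs of the cycle: 0.05834 × 0.08888 × 1.033 = 0.0053563727536
For no arbitrage the full-cycle product must be 1, so the missing rate is 1 / 0.0053563727536 ≈ 186.6935.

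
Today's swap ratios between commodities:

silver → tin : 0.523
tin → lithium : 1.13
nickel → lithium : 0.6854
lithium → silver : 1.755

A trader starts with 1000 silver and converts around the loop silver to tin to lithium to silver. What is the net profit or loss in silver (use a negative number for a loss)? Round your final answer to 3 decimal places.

1000 silver × 0.523 = 523 tin
523 tin × 1.13 = 590.99 lithium
590.99 lithium × 1.755 = 1037.18745 silver
Net change: 1037.18745 − 1000 = 37.18745 silver

37.187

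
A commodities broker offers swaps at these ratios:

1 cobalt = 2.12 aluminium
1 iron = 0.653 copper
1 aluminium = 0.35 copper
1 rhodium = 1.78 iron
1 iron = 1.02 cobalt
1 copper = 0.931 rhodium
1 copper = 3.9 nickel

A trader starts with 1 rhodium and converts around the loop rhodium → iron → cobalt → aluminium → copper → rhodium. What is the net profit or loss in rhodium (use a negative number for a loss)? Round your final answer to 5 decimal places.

0.25422

1 rhodium × 1.78 = 1.78 iron
1.78 iron × 1.02 = 1.8156 cobalt
1.8156 cobalt × 2.12 = 3.849072 aluminium
3.849072 aluminium × 0.35 = 1.3471752 copper
1.3471752 copper × 0.931 = 1.2542201112 rhodium
Net change: 1.2542201112 − 1 = 0.2542201112 rhodium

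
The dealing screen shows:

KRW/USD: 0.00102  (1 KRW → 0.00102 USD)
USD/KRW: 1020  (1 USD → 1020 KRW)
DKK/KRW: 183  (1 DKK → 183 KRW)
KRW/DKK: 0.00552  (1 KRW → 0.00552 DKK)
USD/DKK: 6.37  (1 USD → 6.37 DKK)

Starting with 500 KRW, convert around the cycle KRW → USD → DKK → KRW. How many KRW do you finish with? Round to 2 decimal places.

500 KRW × 0.00102 = 0.51 USD
0.51 USD × 6.37 = 3.2487 DKK
3.2487 DKK × 183 = 594.5121 KRW

594.51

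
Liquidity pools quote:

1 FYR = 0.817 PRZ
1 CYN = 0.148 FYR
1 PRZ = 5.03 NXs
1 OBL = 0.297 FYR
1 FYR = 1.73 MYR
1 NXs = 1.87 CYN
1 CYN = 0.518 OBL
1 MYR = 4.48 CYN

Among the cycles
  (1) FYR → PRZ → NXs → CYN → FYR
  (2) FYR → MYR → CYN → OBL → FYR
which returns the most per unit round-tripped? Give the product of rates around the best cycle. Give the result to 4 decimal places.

(1) 0.817 × 5.03 × 1.87 × 0.148 = 1.13735
(2) 1.73 × 4.48 × 0.518 × 0.297 = 1.19237
Highest is cycle (2) at 1.1924 (>1, arbitrage).

1.1924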